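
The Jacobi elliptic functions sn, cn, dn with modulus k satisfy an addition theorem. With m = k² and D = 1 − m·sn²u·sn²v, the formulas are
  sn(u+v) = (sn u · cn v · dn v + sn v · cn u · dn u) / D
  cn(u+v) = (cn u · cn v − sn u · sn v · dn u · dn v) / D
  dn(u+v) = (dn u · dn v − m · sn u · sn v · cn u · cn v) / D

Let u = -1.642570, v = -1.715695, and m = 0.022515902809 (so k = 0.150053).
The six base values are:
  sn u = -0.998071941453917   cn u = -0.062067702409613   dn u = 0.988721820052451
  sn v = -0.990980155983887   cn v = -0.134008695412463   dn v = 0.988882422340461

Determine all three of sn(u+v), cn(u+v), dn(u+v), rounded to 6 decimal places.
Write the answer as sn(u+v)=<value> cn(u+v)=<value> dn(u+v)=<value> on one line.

sn(u+v)=0.197426 cn(u+v)=-0.980318 dn(u+v)=0.999561

m = k² = 0.022515902809
D = 1 − m·sn²u·sn²v = 0.9779736277605728
sn(u+v) = (sn u·cn v·dn v + sn v·cn u·dn u)/D = 0.1930775039319614/0.9779736277605728 = 0.1974260843557538
cn(u+v) = (cn u·cn v − sn u·sn v·dn u·dn v)/D = -0.9587249313909485/0.9779736277605728 = -0.9803177756298999
dn(u+v) = (dn u·dn v − m·sn u·sn v·cn u·cn v)/D = 0.9775443969451144/0.9779736277605728 = 0.9995611018505261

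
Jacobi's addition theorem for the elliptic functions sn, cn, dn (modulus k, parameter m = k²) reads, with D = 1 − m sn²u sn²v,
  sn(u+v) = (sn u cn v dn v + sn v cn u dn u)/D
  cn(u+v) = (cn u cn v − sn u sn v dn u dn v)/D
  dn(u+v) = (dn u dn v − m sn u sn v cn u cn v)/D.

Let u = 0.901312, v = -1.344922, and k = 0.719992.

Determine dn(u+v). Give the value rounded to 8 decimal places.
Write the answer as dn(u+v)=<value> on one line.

sn u = 0.7499741750837536, cn u = 0.6614671093164371, dn u = 0.8416807949733047
sn v = -0.9312810265668601, cn v = 0.364301591482353, dn v = 0.7418960734431336
m = k² = 0.518388480064
D = 1 − m·sn²u·sn²v = 0.7471229190267407
dn(u+v) = (dn u·dn v − m·sn u·sn v·cn u·cn v)/D = 0.7116869231610252/0.7471229190267407 = 0.9525700591384921

dn(u+v)=0.95257006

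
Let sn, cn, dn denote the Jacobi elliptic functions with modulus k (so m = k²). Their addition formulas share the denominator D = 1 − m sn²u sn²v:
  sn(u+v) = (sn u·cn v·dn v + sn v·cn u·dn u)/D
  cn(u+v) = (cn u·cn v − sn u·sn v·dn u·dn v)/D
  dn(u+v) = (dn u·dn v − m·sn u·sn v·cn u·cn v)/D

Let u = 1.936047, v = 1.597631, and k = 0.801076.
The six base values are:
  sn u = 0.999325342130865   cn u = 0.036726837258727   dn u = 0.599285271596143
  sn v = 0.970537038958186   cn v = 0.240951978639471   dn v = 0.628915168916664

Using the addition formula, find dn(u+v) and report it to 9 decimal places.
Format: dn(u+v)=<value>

m = k² = 0.641722757776
D = 1 − m·sn²u·sn²v = 0.3963496296590656
dn(u+v) = (dn u·dn v − m·sn u·sn v·cn u·cn v)/D = 0.3713917683653207/0.3963496296590656 = 0.9370306935439467

dn(u+v)=0.937030694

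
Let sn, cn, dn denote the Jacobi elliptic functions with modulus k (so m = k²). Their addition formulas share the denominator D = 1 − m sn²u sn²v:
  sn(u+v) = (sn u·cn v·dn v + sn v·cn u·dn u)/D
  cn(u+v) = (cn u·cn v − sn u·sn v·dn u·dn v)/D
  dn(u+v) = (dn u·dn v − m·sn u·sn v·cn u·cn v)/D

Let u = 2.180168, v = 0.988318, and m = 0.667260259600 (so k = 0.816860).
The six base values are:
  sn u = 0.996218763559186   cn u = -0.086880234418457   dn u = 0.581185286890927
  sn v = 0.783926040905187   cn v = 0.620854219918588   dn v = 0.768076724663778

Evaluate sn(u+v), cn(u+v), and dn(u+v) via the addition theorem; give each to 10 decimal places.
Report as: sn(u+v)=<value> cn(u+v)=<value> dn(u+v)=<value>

m = k² = 0.6672602596
D = 1 − m·sn²u·sn²v = 0.5930370456634735
sn(u+v) = (sn u·cn v·dn v + sn v·cn u·dn u)/D = 0.435477360926312/0.5930370456634735 = 0.7343172979001876
cn(u+v) = (cn u·cn v − sn u·sn v·dn u·dn v)/D = -0.4025573321278787/0.5930370456634735 = -0.6788063832968626
dn(u+v) = (dn u·dn v − m·sn u·sn v·cn u·cn v)/D = 0.4745032634205655/0.5930370456634735 = 0.8001241522605125

sn(u+v)=0.7343172979 cn(u+v)=-0.6788063833 dn(u+v)=0.8001241523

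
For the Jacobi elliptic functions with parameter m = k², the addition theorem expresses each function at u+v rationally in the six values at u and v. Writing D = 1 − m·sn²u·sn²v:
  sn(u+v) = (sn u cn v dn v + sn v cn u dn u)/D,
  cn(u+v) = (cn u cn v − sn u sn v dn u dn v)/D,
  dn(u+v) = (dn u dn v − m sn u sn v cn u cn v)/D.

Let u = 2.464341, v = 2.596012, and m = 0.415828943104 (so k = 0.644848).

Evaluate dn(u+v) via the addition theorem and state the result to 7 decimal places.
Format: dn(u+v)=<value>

dn(u+v)=0.7789305

sn u = 0.861775938910105, cn u = -0.5072891001348314, dn u = 0.8313732043293362
sn v = 0.8002181147971012, cn v = -0.5997090700919683, dn v = 0.8565771063470472
m = k² = 0.415828943104
D = 1 − m·sn²u·sn²v = 0.802248311781068
dn(u+v) = (dn u·dn v − m·sn u·sn v·cn u·cn v)/D = 0.6248956657845196/0.802248311781068 = 0.7789304840008843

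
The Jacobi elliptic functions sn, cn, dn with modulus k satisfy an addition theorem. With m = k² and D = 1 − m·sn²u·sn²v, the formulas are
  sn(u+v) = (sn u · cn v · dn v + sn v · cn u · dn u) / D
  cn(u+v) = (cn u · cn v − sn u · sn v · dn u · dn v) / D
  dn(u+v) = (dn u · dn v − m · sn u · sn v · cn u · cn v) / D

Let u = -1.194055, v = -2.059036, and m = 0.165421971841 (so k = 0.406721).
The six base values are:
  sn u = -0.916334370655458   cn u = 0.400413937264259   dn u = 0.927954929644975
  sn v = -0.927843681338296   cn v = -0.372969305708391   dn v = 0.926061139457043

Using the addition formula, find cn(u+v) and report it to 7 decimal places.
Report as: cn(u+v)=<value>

cn(u+v)=-0.9994847

m = k² = 0.165421971841
D = 1 − m·sn²u·sn²v = 0.8804221402700179
cn(u+v) = (cn u·cn v − sn u·sn v·dn u·dn v)/D = -0.8799684644636413/0.8804221402700179 = -0.9994847064997282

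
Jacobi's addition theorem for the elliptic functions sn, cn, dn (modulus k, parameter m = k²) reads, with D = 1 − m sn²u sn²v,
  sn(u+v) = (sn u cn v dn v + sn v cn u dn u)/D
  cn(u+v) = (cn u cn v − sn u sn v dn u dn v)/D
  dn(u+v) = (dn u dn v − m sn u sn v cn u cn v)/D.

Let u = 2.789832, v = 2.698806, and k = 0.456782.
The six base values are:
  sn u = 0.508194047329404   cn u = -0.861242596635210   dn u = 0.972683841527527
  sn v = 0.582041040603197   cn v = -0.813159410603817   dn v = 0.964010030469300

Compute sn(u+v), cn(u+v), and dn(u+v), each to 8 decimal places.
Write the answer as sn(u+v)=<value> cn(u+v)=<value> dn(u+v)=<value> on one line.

m = k² = 0.208649795524
D = 1 − m·sn²u·sn²v = 0.9817448953137758
sn(u+v) = (sn u·cn v·dn v + sn v·cn u·dn u)/D = -0.8859557104232467/0.9817448953137758 = -0.9024296583076056
cn(u+v) = (cn u·cn v − sn u·sn v·dn u·dn v)/D = 0.4229722433483039/0.9817448953137758 = 0.4308372219374949
dn(u+v) = (dn u·dn v − m·sn u·sn v·cn u·cn v)/D = 0.8944552304335565/0.9817448953137758 = 0.9110872230689617

sn(u+v)=-0.90242966 cn(u+v)=0.43083722 dn(u+v)=0.91108722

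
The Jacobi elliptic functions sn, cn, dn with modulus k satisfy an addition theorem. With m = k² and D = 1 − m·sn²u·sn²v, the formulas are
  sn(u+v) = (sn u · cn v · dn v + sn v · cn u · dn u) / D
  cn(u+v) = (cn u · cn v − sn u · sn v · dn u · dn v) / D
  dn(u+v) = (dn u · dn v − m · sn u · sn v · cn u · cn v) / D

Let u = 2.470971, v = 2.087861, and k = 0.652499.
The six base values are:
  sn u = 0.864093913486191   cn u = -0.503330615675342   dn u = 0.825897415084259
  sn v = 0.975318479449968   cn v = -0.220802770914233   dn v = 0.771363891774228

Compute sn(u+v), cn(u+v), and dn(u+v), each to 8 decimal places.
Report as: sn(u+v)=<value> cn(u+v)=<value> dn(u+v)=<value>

m = k² = 0.425754945001
D = 1 − m·sn²u·sn²v = 0.6976050746329895
sn(u+v) = (sn u·cn v·dn v + sn v·cn u·dn u)/D = -0.5526112170394558/0.6976050746329895 = -0.7921548124204586
cn(u+v) = (cn u·cn v − sn u·sn v·dn u·dn v)/D = -0.4257624724607258/0.6976050746329895 = -0.6103202054324501
dn(u+v) = (dn u·dn v − m·sn u·sn v·cn u·cn v)/D = 0.5971902158244772/0.6976050746329895 = 0.8560577288498931

sn(u+v)=-0.79215481 cn(u+v)=-0.61032021 dn(u+v)=0.85605773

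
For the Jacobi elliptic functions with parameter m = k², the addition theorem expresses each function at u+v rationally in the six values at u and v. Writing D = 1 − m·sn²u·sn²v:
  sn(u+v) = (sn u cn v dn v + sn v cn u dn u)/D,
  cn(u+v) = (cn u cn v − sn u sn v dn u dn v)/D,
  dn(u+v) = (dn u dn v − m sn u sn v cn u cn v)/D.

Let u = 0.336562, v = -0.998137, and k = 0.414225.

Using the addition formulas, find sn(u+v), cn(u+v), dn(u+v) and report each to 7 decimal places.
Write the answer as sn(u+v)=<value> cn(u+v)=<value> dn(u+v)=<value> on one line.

sn(u+v)=-0.6083725 cn(u+v)=0.7936516 dn(u+v)=0.9677264

sn u = 0.3292386385390713, cn u = 0.9442467468267702, dn u = 0.9906567530887835
sn v = -0.8276516436585044, cn v = 0.561242155178472, dn v = 0.9393960011666575
m = k² = 0.171582350625
D = 1 − m·sn²u·sn²v = 0.9872594149530322
sn(u+v) = (sn u·cn v·dn v + sn v·cn u·dn u)/D = -0.600621517289235/0.9872594149530322 = -0.6083725393672836
cn(u+v) = (cn u·cn v − sn u·sn v·dn u·dn v)/D = 0.7835400087950715/0.9872594149530322 = 0.7936515944315887
dn(u+v) = (dn u·dn v − m·sn u·sn v·cn u·cn v)/D = 0.9553970223064347/0.9872594149530322 = 0.9677264231021657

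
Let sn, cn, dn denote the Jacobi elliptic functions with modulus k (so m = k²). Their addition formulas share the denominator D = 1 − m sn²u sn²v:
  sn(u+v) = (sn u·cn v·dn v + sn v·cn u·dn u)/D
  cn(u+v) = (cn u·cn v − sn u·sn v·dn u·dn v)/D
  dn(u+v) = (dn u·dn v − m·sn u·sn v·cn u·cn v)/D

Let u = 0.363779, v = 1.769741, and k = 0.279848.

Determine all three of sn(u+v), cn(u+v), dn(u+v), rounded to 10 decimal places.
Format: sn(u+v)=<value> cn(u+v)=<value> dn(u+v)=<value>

sn u = 0.3552367725948683, cn u = 0.9347763558180009, dn u = 0.9950463278368905
sn v = 0.9872030216734468, cn v = -0.1594684733695541, dn v = 0.9610809851801945
m = k² = 0.078314903104
D = 1 − m·sn²u·sn²v = 0.9903685162017381
sn(u+v) = (sn u·cn v·dn v + sn v·cn u·dn u)/D = 0.8637983848370014/0.9903685162017381 = 0.8721989549403705
cn(u+v) = (cn u·cn v − sn u·sn v·dn u·dn v)/D = -0.4844400357491318/0.9903685162017381 = -0.4891512884588219
dn(u+v) = (dn u·dn v − m·sn u·sn v·cn u·cn v)/D = 0.9604141382759051/0.9903685162017381 = 0.9697543112126443

sn(u+v)=0.8721989549 cn(u+v)=-0.4891512885 dn(u+v)=0.9697543112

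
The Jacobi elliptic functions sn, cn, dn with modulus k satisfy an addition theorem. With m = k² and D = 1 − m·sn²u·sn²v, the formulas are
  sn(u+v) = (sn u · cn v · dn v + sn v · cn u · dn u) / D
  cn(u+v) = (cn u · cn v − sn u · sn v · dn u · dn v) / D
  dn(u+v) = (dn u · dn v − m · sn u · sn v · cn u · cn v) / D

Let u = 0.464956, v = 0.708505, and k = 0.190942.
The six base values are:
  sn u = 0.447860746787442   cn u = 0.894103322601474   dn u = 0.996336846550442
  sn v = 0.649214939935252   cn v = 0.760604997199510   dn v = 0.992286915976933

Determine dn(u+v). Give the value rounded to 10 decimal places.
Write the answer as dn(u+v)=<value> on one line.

m = k² = 0.036458847364
D = 1 − m·sn²u·sn²v = 0.996917763599359
dn(u+v) = (dn u·dn v − m·sn u·sn v·cn u·cn v)/D = 0.9814429122038887/0.996917763599359 = 0.9844773039858388

dn(u+v)=0.9844773040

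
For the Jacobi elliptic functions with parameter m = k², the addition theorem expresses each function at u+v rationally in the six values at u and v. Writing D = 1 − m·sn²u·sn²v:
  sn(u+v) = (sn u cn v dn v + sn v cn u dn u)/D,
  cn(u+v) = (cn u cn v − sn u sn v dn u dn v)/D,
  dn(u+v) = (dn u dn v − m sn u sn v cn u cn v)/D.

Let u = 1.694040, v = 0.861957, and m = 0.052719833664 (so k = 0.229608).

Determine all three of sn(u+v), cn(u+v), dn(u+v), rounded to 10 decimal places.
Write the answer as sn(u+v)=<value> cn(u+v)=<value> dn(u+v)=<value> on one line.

sn u = 0.9950847263959527, cn u = -0.09902720481510118, dn u = 0.9735487442562687
sn v = 0.7559560922141007, cn v = 0.6546223236679192, dn v = 0.9848209060737194
m = k² = 0.052719833664
D = 1 − m·sn²u·sn²v = 0.970167661747863
sn(u+v) = (sn u·cn v·dn v + sn v·cn u·dn u)/D = 0.5686368710981214/0.970167661747863 = 0.5861222688804737
cn(u+v) = (cn u·cn v − sn u·sn v·dn u·dn v)/D = -0.7860517799286854/0.970167661747863 = -0.8102226150400924
dn(u+v) = (dn u·dn v − m·sn u·sn v·cn u·cn v)/D = 0.9613420020279511/0.970167661747863 = 0.9909029541306175

sn(u+v)=0.5861222689 cn(u+v)=-0.8102226150 dn(u+v)=0.9909029541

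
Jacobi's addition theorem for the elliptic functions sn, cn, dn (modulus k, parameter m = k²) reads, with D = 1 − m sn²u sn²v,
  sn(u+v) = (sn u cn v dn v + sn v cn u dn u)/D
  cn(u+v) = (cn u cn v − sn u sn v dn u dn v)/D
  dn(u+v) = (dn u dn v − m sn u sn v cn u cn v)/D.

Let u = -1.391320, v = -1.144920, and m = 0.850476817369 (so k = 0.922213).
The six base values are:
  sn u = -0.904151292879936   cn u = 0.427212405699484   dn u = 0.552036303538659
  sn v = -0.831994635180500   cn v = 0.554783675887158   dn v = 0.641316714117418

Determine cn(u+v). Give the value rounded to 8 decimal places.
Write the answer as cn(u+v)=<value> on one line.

m = k² = 0.850476817369
D = 1 − m·sn²u·sn²v = 0.5187333728989113
cn(u+v) = (cn u·cn v − sn u·sn v·dn u·dn v)/D = -0.0293083349638146/0.5187333728989113 = -0.05649980605648462

cn(u+v)=-0.05649981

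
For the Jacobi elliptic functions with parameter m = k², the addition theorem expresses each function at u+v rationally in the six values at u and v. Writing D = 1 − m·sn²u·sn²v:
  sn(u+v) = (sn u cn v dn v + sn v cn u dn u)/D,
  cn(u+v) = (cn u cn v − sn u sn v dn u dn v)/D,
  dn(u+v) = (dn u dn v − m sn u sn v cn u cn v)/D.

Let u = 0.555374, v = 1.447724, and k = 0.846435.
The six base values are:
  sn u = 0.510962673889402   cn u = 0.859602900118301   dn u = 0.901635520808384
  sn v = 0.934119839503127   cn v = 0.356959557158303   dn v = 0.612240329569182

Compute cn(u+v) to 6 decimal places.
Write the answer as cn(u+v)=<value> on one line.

m = k² = 0.716452209225
D = 1 − m·sn²u·sn²v = 0.8367809784987342
cn(u+v) = (cn u·cn v − sn u·sn v·dn u·dn v)/D = 0.0433652517601467/0.8367809784987342 = 0.05182389762007754

cn(u+v)=0.051824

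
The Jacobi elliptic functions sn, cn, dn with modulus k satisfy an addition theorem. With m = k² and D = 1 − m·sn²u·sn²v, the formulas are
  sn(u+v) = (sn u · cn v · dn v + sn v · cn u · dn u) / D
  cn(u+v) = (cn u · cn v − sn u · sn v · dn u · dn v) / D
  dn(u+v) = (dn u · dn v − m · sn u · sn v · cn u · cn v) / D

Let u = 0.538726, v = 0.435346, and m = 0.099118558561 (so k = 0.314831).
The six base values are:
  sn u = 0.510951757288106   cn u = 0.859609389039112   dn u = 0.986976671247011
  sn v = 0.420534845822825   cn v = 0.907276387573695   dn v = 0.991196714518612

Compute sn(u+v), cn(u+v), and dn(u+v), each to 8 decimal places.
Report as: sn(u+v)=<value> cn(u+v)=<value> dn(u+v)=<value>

m = k² = 0.099118558561
D = 1 − m·sn²u·sn²v = 0.9954236551094003
sn(u+v) = (sn u·cn v·dn v + sn v·cn u·dn u)/D = 0.8162813107421765/0.9954236551094003 = 0.8200340694660953
cn(u+v) = (cn u·cn v − sn u·sn v·dn u·dn v)/D = 0.5696955984421791/0.9954236551094003 = 0.5723147079316371
dn(u+v) = (dn u·dn v − m·sn u·sn v·cn u·cn v)/D = 0.9616777283135036/0.9954236551094003 = 0.9660989302166143

sn(u+v)=0.82003407 cn(u+v)=0.57231471 dn(u+v)=0.96609893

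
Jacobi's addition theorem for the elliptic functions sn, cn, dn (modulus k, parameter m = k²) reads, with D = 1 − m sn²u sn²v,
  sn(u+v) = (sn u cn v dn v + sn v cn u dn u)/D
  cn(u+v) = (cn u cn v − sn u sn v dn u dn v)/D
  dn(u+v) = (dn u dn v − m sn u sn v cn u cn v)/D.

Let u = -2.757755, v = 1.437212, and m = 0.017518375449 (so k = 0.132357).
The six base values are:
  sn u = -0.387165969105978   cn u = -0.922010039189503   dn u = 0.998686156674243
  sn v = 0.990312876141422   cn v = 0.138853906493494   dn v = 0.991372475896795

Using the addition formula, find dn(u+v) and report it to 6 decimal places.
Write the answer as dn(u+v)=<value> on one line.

m = k² = 0.017518375449
D = 1 − m·sn²u·sn²v = 0.997424669120259
dn(u+v) = (dn u·dn v − m·sn u·sn v·cn u·cn v)/D = 0.9892100494984398/0.997424669120259 = 0.9917641703918706

dn(u+v)=0.991764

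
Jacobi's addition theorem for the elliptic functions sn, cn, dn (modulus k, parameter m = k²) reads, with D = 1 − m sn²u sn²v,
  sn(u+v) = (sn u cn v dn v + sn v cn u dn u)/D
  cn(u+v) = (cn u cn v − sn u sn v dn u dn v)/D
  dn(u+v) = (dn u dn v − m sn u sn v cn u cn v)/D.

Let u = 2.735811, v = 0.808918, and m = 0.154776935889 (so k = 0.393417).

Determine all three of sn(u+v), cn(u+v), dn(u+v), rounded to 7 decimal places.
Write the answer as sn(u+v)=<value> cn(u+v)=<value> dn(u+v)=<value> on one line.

sn u = 0.5101931278430361, cn u = -0.860059865533638, dn u = 0.9796489287657334
sn v = 0.7152440798519104, cn v = 0.6988747428808642, dn v = 0.9595937313713231
m = k² = 0.154776935889
D = 1 − m·sn²u·sn²v = 0.9793897149999097
sn(u+v) = (sn u·cn v·dn v + sn v·cn u·dn u)/D = -0.2604799223574079/0.9793897149999097 = -0.2659614639280053
cn(u+v) = (cn u·cn v − sn u·sn v·dn u·dn v)/D = -0.9441156835347473/0.9793897149999097 = -0.9639836615344019
dn(u+v) = (dn u·dn v − m·sn u·sn v·cn u·cn v)/D = 0.974013670981176/0.9793897149999097 = 0.9945108224679139

sn(u+v)=-0.2659615 cn(u+v)=-0.9639837 dn(u+v)=0.9945108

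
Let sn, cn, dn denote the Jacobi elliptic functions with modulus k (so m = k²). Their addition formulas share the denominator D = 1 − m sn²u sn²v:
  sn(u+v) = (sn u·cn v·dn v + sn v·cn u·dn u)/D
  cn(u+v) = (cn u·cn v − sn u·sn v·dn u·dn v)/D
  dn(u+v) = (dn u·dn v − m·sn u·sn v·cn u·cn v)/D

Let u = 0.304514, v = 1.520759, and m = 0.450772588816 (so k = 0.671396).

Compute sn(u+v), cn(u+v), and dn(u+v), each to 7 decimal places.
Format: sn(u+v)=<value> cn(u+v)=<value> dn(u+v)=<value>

sn u = 0.2978461292998044, cn u = 0.9546138922418446, dn u = 0.9798014693414947
sn v = 0.9760995637289543, cn v = 0.2173238175813804, dn v = 0.7553259157718721
m = k² = 0.450772588816
D = 1 − m·sn²u·sn²v = 0.9618995892755295
sn(u+v) = (sn u·cn v·dn v + sn v·cn u·dn u)/D = 0.9618687840746106/0.9618995892755295 = 0.9999679746189079
cn(u+v) = (cn u·cn v − sn u·sn v·dn u·dn v)/D = -0.007698186231997743/0.9618995892755295 = -0.00800310793125066
dn(u+v) = (dn u·dn v − m·sn u·sn v·cn u·cn v)/D = 0.7128813549241624/0.9618995892755295 = 0.7411182652246278

sn(u+v)=0.9999680 cn(u+v)=-0.0080031 dn(u+v)=0.7411183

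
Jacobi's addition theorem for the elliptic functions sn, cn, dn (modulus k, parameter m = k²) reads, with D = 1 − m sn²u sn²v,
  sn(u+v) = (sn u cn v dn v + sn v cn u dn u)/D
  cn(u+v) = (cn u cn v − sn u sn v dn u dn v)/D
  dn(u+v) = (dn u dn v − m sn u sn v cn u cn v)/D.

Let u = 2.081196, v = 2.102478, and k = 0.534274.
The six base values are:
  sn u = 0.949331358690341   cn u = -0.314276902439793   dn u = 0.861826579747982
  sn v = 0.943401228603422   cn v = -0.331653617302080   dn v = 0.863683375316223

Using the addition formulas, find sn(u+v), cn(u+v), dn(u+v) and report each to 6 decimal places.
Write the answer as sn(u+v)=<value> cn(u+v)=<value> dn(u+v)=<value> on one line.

sn(u+v)=-0.684078 cn(u+v)=-0.729409 dn(u+v)=0.930817

m = k² = 0.285448707076
D = 1 − m·sn²u·sn²v = 0.7710415854903603
sn(u+v) = (sn u·cn v·dn v + sn v·cn u·dn u)/D = -0.527452288601703/0.7710415854903603 = -0.6840776146545435
cn(u+v) = (cn u·cn v − sn u·sn v·dn u·dn v)/D = -0.562404845110988/0.7710415854903603 = -0.7294092247350248
dn(u+v) = (dn u·dn v − m·sn u·sn v·cn u·cn v)/D = 0.717698827725093/0.7710415854903603 = 0.9308172752688263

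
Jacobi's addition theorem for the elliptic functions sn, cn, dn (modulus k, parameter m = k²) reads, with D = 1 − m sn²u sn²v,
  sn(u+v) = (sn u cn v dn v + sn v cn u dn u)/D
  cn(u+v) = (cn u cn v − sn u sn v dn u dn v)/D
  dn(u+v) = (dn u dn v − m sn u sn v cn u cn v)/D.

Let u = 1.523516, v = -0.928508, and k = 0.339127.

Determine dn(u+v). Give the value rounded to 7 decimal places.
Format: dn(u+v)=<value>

dn(u+v)=0.9819714

sn u = 0.995955385152381, cn u = 0.08984915573321961, dn u = 0.9412339324033181
sn v = -0.7929437874770459, cn v = 0.6092947972053901, dn v = 0.963165686229486
m = k² = 0.115007122129
D = 1 − m·sn²u·sn²v = 0.9282719034390141
dn(u+v) = (dn u·dn v − m·sn u·sn v·cn u·cn v)/D = 0.9115364252858689/0.9282719034390141 = 0.9819713619564005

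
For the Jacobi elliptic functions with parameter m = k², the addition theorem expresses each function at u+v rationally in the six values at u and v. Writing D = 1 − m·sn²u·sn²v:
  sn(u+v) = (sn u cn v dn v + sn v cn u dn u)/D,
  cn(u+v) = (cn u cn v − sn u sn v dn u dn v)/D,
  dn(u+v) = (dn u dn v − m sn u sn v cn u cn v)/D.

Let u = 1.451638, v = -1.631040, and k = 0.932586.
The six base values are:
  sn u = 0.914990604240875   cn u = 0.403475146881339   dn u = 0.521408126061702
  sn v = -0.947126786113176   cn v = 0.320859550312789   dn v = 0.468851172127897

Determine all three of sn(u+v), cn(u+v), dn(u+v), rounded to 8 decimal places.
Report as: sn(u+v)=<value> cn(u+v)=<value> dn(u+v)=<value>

sn(u+v)=-0.17762401 cn(u+v)=0.98409843 dn(u+v)=0.98618466

m = k² = 0.869716647396
D = 1 − m·sn²u·sn²v = 0.3468284042120544
sn(u+v) = (sn u·cn v·dn v + sn v·cn u·dn u)/D = -0.06160505041466297/0.3468284042120544 = -0.1776240056076751
cn(u+v) = (cn u·cn v − sn u·sn v·dn u·dn v)/D = 0.3413132867787116/0.3468284042120544 = 0.9840984262927589
dn(u+v) = (dn u·dn v − m·sn u·sn v·cn u·cn v)/D = 0.3420368529810984/0.3468284042120544 = 0.9861846631568665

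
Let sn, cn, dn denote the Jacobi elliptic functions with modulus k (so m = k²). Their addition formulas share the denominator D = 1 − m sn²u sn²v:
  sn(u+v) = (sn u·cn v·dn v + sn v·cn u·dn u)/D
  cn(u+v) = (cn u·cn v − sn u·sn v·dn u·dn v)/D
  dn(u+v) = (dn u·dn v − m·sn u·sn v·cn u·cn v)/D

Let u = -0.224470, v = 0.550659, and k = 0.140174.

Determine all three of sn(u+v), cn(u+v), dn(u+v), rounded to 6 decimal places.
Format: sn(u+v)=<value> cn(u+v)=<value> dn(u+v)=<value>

sn u = -0.2225539439184189, cn u = 0.9749203772854259, dn u = 0.9995132777158906
sn v = 0.5228104392464107, cn v = 0.8524489689212927, dn v = 0.9973110809795955
m = k² = 0.019648750276
D = 1 − m·sn²u·sn²v = 0.9997339924125116
sn(u+v) = (sn u·cn v·dn v + sn v·cn u·dn u)/D = 0.3202447196517185/0.9997339924125116 = 0.3203299298435565
cn(u+v) = (cn u·cn v − sn u·sn v·dn u·dn v)/D = 0.9470540507913221/0.9997339924125116 = 0.9473060413860043
dn(u+v) = (dn u·dn v − m·sn u·sn v·cn u·cn v)/D = 0.9987256605201807/0.9997339924125116 = 0.9989913998123665

sn(u+v)=0.320330 cn(u+v)=0.947306 dn(u+v)=0.998991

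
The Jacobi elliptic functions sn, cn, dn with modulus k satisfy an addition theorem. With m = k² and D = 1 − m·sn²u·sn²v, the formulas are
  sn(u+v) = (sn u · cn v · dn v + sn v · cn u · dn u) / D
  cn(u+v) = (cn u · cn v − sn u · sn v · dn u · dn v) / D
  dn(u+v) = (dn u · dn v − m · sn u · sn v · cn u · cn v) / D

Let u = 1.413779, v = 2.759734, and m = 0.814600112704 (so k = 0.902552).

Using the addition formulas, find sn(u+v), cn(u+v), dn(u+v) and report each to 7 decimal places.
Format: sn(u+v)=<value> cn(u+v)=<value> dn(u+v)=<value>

sn u = 0.9140889579725616, cn u = 0.4055137197588221, dn u = 0.5651140163385037
sn v = 0.9785470289208338, cn v = -0.2060235719285756, dn v = 0.4690161716081288
m = k² = 0.814600112704
D = 1 − m·sn²u·sn²v = 0.3482443619864429
sn(u+v) = (sn u·cn v·dn v + sn v·cn u·dn u)/D = 0.1359183505501431/0.3482443619864429 = 0.3902959111092066
cn(u+v) = (cn u·cn v − sn u·sn v·dn u·dn v)/D = -0.3206249173708635/0.3482443619864429 = -0.9206894708703007
dn(u+v) = (dn u·dn v − m·sn u·sn v·cn u·cn v)/D = 0.3259223492017982/0.3482443619864429 = 0.9359012945469778

sn(u+v)=0.3902959 cn(u+v)=-0.9206895 dn(u+v)=0.9359013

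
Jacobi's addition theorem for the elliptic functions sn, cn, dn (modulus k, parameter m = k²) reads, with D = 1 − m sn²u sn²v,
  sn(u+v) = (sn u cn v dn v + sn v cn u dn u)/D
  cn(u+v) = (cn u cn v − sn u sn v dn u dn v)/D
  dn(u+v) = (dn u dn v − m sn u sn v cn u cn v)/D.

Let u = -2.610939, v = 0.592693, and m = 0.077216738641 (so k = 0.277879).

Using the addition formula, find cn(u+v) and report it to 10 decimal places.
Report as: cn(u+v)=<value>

cn(u+v)=-0.3896230148

sn u = -0.557666636002149, cn u = -0.8300650113635959, dn u = 0.9879201415488108
sn v = 0.5565255605085289, cn v = 0.8308304884274937, dn v = 0.9879698263079963
m = k² = 0.077216738641
D = 1 − m·sn²u·sn²v = 0.9925624309487903
cn(u+v) = (cn u·cn v − sn u·sn v·dn u·dn v)/D = -0.3867251666756963/0.9925624309487903 = -0.3896230147518537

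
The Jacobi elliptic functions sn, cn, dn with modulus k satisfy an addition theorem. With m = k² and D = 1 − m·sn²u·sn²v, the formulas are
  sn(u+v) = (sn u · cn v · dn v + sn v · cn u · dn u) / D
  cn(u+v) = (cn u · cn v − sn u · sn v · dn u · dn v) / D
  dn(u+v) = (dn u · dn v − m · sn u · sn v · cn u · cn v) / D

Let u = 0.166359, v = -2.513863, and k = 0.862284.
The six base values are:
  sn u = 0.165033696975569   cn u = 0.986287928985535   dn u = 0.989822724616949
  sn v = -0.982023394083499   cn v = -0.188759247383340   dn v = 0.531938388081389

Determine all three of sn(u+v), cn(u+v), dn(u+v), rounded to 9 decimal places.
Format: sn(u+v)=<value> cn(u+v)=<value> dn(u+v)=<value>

m = k² = 0.743533696656
D = 1 − m·sn²u·sn²v = 0.9804705694486253
sn(u+v) = (sn u·cn v·dn v + sn v·cn u·dn u)/D = -0.9752712911826288/0.9804705694486253 = -0.994697160294245
cn(u+v) = (cn u·cn v − sn u·sn v·dn u·dn v)/D = -0.1008387135473249/0.9804705694486253 = -0.1028472620081114
dn(u+v) = (dn u·dn v − m·sn u·sn v·cn u·cn v)/D = 0.50409068616971/0.9804705694486253 = 0.5141313792347578

sn(u+v)=-0.994697160 cn(u+v)=-0.102847262 dn(u+v)=0.514131379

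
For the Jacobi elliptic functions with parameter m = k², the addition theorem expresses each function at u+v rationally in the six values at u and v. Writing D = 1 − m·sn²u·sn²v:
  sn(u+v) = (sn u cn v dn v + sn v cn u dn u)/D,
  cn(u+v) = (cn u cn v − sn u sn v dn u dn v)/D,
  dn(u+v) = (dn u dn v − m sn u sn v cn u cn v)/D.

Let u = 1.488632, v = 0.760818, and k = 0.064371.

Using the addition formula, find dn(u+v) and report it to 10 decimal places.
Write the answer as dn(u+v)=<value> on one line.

sn u = 0.9965057220634671, cn u = 0.08352452271499697, dn u = 0.9979405201337052
sn v = 0.6893179786891075, cn v = 0.7244589182665662, dn v = 0.9990150738810041
m = k² = 0.004143625641
D = 1 − m·sn²u·sn²v = 0.998044853444432
dn(u+v) = (dn u·dn v − m·sn u·sn v·cn u·cn v)/D = 0.9967853928949351/0.998044853444432 = 0.9987380721967051

dn(u+v)=0.9987380722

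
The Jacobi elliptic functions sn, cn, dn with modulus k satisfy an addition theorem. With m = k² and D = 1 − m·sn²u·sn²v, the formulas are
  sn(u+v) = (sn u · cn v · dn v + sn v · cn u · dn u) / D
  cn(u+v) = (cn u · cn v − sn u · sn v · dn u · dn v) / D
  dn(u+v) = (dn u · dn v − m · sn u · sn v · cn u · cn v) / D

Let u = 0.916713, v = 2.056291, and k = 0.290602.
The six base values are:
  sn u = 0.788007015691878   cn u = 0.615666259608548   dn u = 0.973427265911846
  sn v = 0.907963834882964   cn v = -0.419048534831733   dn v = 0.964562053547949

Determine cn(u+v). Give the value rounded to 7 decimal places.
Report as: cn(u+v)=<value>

cn(u+v)=-0.9717937

m = k² = 0.084449522404
D = 1 − m·sn²u·sn²v = 0.9567690810938378
cn(u+v) = (cn u·cn v − sn u·sn v·dn u·dn v)/D = -0.9297821553339002/0.9567690810938378 = -0.9717936895190171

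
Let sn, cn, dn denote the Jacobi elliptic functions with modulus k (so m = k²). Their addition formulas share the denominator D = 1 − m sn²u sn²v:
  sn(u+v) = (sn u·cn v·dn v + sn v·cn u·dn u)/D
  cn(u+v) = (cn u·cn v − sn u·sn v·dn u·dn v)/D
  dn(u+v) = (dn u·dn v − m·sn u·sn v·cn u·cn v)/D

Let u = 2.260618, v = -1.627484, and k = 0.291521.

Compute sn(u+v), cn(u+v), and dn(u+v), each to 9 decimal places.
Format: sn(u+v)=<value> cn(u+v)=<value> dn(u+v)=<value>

sn u = 0.808126070406673, cn u = -0.5890095536823396, dn u = 0.971853573565226
sn v = -0.999786189421023, cn v = -0.02067789745090881, dn v = 0.95658342231163
m = k² = 0.084984493441
D = 1 − m·sn²u·sn²v = 0.9445230991586207
sn(u+v) = (sn u·cn v·dn v + sn v·cn u·dn u)/D = 0.5563238059095932/0.9445230991586207 = 0.5889996829142298
cn(u+v) = (cn u·cn v − sn u·sn v·dn u·dn v)/D = 0.7633005357147805/0.9445230991586207 = 0.8081332647075832
dn(u+v) = (dn u·dn v − m·sn u·sn v·cn u·cn v)/D = 0.9304953030607341/0.9445230991586207 = 0.9851482762990312

sn(u+v)=0.588999683 cn(u+v)=0.808133265 dn(u+v)=0.985148276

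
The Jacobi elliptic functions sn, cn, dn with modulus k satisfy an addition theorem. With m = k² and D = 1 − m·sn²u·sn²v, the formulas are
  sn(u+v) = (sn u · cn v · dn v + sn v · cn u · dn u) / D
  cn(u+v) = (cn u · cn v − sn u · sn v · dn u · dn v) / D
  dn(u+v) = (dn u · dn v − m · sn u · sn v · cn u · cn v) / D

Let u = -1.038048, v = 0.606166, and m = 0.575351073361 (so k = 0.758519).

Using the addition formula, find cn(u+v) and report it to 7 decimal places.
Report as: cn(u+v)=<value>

sn u = -0.8147614293506544, cn u = 0.5797963549751573, dn u = 0.7861686443843883
sn v = 0.5534261188784305, cn v = 0.8328982716653681, dn v = 0.9076239327930016
m = k² = 0.575351073361
D = 1 − m·sn²u·sn²v = 0.8830195860158739
cn(u+v) = (cn u·cn v − sn u·sn v·dn u·dn v)/D = 0.8046563553684058/0.8830195860158739 = 0.9112553878889167

cn(u+v)=0.9112554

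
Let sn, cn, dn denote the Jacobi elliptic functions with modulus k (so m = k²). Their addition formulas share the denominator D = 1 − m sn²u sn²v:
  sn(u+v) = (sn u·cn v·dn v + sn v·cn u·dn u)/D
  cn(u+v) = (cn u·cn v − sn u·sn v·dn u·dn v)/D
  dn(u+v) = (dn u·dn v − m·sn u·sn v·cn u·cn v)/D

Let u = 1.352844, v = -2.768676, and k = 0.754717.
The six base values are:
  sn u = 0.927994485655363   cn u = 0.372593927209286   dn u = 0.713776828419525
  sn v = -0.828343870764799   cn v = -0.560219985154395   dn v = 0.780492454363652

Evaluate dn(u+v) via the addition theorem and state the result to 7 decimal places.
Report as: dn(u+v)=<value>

dn(u+v)=0.7019669

m = k² = 0.569597750089
D = 1 − m·sn²u·sn²v = 0.6634261408057555
dn(u+v) = (dn u·dn v − m·sn u·sn v·cn u·cn v)/D = 0.4657032164785336/0.6634261408057555 = 0.7019669377406804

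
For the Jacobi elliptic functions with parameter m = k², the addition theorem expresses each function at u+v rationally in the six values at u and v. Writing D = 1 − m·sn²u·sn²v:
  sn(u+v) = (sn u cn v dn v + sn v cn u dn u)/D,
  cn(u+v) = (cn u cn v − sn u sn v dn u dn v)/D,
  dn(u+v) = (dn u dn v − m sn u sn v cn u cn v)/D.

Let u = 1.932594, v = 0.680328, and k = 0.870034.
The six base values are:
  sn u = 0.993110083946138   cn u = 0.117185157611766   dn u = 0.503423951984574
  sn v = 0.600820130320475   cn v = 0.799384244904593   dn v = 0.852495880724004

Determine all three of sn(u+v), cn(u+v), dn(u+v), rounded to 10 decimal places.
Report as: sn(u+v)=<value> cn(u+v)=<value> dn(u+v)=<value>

m = k² = 0.756959161156
D = 1 − m·sn²u·sn²v = 0.7305016049594954
sn(u+v) = (sn u·cn v·dn v + sn v·cn u·dn u)/D = 0.7122211642796713/0.7305016049594954 = 0.9749754955283942
cn(u+v) = (cn u·cn v − sn u·sn v·dn u·dn v)/D = -0.1623995320205945/0.7305016049594954 = -0.2223123548504718
dn(u+v) = (dn u·dn v − m·sn u·sn v·cn u·cn v)/D = 0.3868568956024656/0.7305016049594954 = 0.5295770645485658

sn(u+v)=0.9749754955 cn(u+v)=-0.2223123549 dn(u+v)=0.5295770645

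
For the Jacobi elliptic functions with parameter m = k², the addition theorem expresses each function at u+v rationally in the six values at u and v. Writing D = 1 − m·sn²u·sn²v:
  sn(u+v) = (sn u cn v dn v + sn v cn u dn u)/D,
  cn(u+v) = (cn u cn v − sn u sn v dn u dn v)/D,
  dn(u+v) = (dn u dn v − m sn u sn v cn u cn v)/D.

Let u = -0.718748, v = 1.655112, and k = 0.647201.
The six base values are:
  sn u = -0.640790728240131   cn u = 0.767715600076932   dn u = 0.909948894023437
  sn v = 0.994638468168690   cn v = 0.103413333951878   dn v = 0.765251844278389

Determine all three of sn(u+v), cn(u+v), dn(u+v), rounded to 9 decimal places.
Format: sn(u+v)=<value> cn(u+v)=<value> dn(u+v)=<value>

sn(u+v)=0.776199219 cn(u+v)=0.630487726 dn(u+v)=0.864660358

m = k² = 0.418869134401
D = 1 − m·sn²u·sn²v = 0.8298463376179501
sn(u+v) = (sn u·cn v·dn v + sn v·cn u·dn u)/D = 0.6441260792396389/0.8298463376179501 = 0.7761992191091476
cn(u+v) = (cn u·cn v − sn u·sn v·dn u·dn v)/D = 0.5232079300825774/0.8298463376179501 = 0.6304877256968207
dn(u+v) = (dn u·dn v − m·sn u·sn v·cn u·cn v)/D = 0.7175352311144845/0.8298463376179501 = 0.8646603576924237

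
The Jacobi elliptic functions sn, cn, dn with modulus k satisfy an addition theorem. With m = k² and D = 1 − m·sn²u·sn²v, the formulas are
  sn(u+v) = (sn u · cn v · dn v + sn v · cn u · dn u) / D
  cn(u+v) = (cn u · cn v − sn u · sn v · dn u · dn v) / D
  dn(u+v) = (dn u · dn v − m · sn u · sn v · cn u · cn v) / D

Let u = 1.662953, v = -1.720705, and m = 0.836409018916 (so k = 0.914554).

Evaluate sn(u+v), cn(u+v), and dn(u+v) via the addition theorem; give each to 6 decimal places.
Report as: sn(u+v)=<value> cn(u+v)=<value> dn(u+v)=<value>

sn(u+v)=-0.057693 cn(u+v)=0.998334 dn(u+v)=0.998607

sn u = 0.956578803052874, cn u = 0.291473829957221, dn u = 0.4844066233126367
sn v = -0.96425744345429, cn v = 0.2649671352130234, dn v = 0.4715010461139336
m = k² = 0.836409018916
D = 1 − m·sn²u·sn²v = 0.288383165838214
sn(u+v) = (sn u·cn v·dn v + sn v·cn u·dn u)/D = -0.01663772369565138/0.288383165838214 = -0.05769311688944189
cn(u+v) = (cn u·cn v − sn u·sn v·dn u·dn v)/D = 0.2879028247327525/0.288383165838214 = 0.9983343649617503
dn(u+v) = (dn u·dn v − m·sn u·sn v·cn u·cn v)/D = 0.2879814590183888/0.288383165838214 = 0.9986070379016142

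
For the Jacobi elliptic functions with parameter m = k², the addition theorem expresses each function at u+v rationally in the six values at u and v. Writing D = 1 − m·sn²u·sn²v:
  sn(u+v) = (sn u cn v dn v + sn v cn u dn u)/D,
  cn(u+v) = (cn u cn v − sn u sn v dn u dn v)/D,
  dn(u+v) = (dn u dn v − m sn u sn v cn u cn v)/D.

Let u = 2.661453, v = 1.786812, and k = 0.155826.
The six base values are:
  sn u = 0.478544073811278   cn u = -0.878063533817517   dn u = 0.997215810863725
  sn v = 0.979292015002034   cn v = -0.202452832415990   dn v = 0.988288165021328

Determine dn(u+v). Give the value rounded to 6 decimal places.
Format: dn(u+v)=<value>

m = k² = 0.024281742276
D = 1 − m·sn²u·sn²v = 0.9946672876680488
dn(u+v) = (dn u·dn v − m·sn u·sn v·cn u·cn v)/D = 0.9835137332922183/0.9946672876680488 = 0.9887866480439108

dn(u+v)=0.988787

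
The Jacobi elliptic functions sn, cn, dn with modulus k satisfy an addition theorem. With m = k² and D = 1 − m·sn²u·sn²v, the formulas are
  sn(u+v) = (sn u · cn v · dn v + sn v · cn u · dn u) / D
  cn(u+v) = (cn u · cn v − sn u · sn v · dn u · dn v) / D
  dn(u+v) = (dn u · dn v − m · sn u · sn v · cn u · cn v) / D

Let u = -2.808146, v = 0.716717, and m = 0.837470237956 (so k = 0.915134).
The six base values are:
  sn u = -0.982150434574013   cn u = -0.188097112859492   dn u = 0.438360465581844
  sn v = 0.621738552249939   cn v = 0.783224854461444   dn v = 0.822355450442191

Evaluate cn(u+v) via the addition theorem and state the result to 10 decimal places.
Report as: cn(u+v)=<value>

cn(u+v)=0.1058660124

m = k² = 0.837470237956
D = 1 − m·sn²u·sn²v = 0.6877222773984057
cn(u+v) = (cn u·cn v − sn u·sn v·dn u·dn v)/D = 0.07280641513806295/0.6877222773984057 = 0.1058660123872726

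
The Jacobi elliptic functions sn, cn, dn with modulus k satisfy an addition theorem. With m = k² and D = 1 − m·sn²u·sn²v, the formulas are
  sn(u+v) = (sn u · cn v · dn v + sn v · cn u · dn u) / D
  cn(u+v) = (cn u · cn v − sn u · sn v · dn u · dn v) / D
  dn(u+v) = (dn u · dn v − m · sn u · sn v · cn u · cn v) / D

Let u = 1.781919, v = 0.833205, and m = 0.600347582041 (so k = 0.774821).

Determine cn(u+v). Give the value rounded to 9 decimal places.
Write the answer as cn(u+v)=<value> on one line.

cn(u+v)=-0.424751886

sn u = 0.9943319523467076, cn u = 0.1063201229419187, dn u = 0.6375254725427747
sn v = 0.7056609739279367, cn v = 0.7085496382576706, dn v = 0.8372887631349792
m = k² = 0.600347582041
D = 1 − m·sn²u·sn²v = 0.7044317663145807
cn(u+v) = (cn u·cn v − sn u·sn v·dn u·dn v)/D = -0.299208720971798/0.7044317663145807 = -0.4247518855334801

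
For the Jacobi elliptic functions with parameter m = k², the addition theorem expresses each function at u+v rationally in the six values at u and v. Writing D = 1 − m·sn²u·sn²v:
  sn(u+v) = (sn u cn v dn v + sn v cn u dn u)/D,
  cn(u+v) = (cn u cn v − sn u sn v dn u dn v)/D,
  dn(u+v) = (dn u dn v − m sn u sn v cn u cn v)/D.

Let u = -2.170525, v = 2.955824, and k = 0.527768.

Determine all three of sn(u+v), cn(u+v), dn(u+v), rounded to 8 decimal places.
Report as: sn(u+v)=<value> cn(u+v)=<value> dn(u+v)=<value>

sn(u+v)=0.69291328 cn(u+v)=0.72102094 dn(u+v)=0.93073378

sn u = -0.9201647230171067, cn u = -0.3915314578866574, dn u = 0.8741625180778633
sn v = 0.4289120553045683, cn v = -0.903346250788927, dn v = 0.974042302964728
m = k² = 0.278539061824
D = 1 − m·sn²u·sn²v = 0.9566135842789202
sn(u+v) = (sn u·cn v·dn v + sn v·cn u·dn u)/D = 0.6628502533146653/0.9566135842789202 = 0.6929132768005914
cn(u+v) = (cn u·cn v − sn u·sn v·dn u·dn v)/D = 0.6897384223802868/0.9566135842789202 = 0.7210209364737386
dn(u+v) = (dn u·dn v − m·sn u·sn v·cn u·cn v)/D = 0.8903525786863986/0.9566135842789202 = 0.9307337814542242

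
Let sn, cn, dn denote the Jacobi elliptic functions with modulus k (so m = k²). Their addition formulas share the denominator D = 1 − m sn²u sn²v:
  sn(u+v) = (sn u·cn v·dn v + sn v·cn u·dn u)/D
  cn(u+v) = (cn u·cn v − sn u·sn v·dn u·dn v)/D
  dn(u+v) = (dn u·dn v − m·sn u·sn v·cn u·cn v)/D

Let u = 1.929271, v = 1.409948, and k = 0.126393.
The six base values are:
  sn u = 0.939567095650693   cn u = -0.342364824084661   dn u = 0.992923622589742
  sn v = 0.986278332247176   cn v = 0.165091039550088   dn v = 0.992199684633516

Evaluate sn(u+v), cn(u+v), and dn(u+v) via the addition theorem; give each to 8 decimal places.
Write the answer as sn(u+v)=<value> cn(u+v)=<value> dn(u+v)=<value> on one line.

m = k² = 0.015975190449
D = 1 − m·sn²u·sn²v = 0.9862816895560761
sn(u+v) = (sn u·cn v·dn v + sn v·cn u·dn u)/D = -0.1813733789491459/0.9862816895560761 = -0.1838961230546435
cn(u+v) = (cn u·cn v − sn u·sn v·dn u·dn v)/D = -0.9694613290699931/0.9862816895560761 = -0.9829456831002776
dn(u+v) = (dn u·dn v − m·sn u·sn v·cn u·cn v)/D = 0.9860152364211326/0.9862816895560761 = 0.9997298407364093

sn(u+v)=-0.18389612 cn(u+v)=-0.98294568 dn(u+v)=0.99972984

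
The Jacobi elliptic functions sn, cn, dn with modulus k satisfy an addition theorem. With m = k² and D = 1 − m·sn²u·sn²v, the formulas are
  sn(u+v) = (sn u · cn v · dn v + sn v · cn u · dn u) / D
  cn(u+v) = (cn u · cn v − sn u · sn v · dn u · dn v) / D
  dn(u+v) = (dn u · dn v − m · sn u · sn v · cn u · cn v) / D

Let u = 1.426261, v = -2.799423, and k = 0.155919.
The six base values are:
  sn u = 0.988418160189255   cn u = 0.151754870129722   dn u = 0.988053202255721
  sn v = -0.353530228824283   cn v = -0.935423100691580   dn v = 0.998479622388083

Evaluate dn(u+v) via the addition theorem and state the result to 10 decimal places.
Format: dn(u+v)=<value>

dn(u+v)=0.9882787505

m = k² = 0.024310734561
D = 1 − m·sn²u·sn²v = 0.9970315302862653
dn(u+v) = (dn u·dn v − m·sn u·sn v·cn u·cn v)/D = 0.9853450750013176/0.9970315302862653 = 0.9882787505410261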